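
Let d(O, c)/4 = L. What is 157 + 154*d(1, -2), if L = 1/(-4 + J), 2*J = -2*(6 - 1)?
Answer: 797/9 ≈ 88.556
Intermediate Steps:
J = -5 (J = (-2*(6 - 1))/2 = (-2*5)/2 = (1/2)*(-10) = -5)
L = -1/9 (L = 1/(-4 - 5) = 1/(-9) = -1/9 ≈ -0.11111)
d(O, c) = -4/9 (d(O, c) = 4*(-1/9) = -4/9)
157 + 154*d(1, -2) = 157 + 154*(-4/9) = 157 - 616/9 = 797/9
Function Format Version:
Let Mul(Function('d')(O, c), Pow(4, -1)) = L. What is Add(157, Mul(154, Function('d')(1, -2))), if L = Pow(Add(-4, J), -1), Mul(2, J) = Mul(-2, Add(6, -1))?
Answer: Rational(797, 9) ≈ 88.556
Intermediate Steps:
J = -5 (J = Mul(Rational(1, 2), Mul(-2, Add(6, -1))) = Mul(Rational(1, 2), Mul(-2, 5)) = Mul(Rational(1, 2), -10) = -5)
L = Rational(-1, 9) (L = Pow(Add(-4, -5), -1) = Pow(-9, -1) = Rational(-1, 9) ≈ -0.11111)
Function('d')(O, c) = Rational(-4, 9) (Function('d')(O, c) = Mul(4, Rational(-1, 9)) = Rational(-4, 9))
Add(157, Mul(154, Function('d')(1, -2))) = Add(157, Mul(154, Rational(-4, 9))) = Add(157, Rational(-616, 9)) = Rational(797, 9)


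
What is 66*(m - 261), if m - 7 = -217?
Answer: -31086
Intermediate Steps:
m = -210 (m = 7 - 217 = -210)
66*(m - 261) = 66*(-210 - 261) = 66*(-471) = -31086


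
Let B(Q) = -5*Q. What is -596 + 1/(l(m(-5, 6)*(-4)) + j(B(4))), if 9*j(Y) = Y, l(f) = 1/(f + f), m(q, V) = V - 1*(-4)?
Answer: -959684/1609 ≈ -596.45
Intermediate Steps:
m(q, V) = 4 + V (m(q, V) = V + 4 = 4 + V)
l(f) = 1/(2*f)
j(Y) = Y/9
-596 + 1/(l(m(-5, 6)*(-4)) + j(B(4))) = -596 + 1/(1/(2*(((4 + 6)*(-4)))) + (-5*4)/9) = -596 + 1/(1/(2*((10*(-4)))) + (⅑)*(-20)) = -596 + 1/((½)/(-40) - 20/9) = -596 + 1/((½)*(-1/40) - 20/9) = -596 + 1/(-1/80 - 20/9) = -596 + 1/(-1609/720) = -596 - 720/1609 = -959684/1609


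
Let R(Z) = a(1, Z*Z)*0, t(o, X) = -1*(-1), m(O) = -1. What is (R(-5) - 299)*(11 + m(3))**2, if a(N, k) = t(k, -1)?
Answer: -29900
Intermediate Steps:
t(o, X) = 1
a(N, k) = 1
R(Z) = 0 (R(Z) = 1*0 = 0)
(R(-5) - 299)*(11 + m(3))**2 = (0 - 299)*(11 - 1)**2 = -299*10**2 = -299*100 = -29900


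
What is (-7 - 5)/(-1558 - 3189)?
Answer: 12/4747 ≈ 0.0025279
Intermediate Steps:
(-7 - 5)/(-1558 - 3189) = -12/(-4747) = -1/4747*(-12) = 12/4747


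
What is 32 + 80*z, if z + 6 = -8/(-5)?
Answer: -320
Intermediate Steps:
z = -22/5 (z = -6 - 8/(-5) = -6 - 8*(-1)/5 = -6 - 2*(-4/5) = -6 + 8/5 = -22/5 ≈ -4.4000)
32 + 80*z = 32 + 80*(-22/5) = 32 - 352 = -320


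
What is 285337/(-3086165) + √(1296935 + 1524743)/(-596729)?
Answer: -285337/3086165 - √2821678/596729 ≈ -0.095272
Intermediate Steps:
285337/(-3086165) + √(1296935 + 1524743)/(-596729) = 285337*(-1/3086165) + √2821678*(-1/596729) = -285337/3086165 - √2821678/596729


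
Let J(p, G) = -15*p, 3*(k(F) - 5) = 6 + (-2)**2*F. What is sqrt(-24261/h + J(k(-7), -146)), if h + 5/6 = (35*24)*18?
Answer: sqrt(274817373185)/90715 ≈ 5.7789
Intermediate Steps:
h = 90715/6 (h = -5/6 + (35*24)*18 = -5/6 + 840*18 = -5/6 + 15120 = 90715/6 ≈ 15119.)
k(F) = 7 + 4*F/3 (k(F) = 5 + (6 + (-2)**2*F)/3 = 5 + (6 + 4*F)/3 = 5 + (2 + 4*F/3) = 7 + 4*F/3)
sqrt(-24261/h + J(k(-7), -146)) = sqrt(-24261/90715/6 - 15*(7 + (4/3)*(-7))) = sqrt(-24261*6/90715 - 15*(7 - 28/3)) = sqrt(-145566/90715 - 15*(-7/3)) = sqrt(-145566/90715 + 35) = sqrt(3029459/90715) = sqrt(274817373185)/90715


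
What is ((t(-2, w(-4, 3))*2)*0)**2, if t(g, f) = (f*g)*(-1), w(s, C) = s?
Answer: 0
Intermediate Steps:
t(g, f) = -f*g
((t(-2, w(-4, 3))*2)*0)**2 = ((-1*(-4)*(-2)*2)*0)**2 = (-8*2*0)**2 = (-16*0)**2 = 0**2 = 0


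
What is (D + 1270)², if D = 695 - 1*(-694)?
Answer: 7070281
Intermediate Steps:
D = 1389 (D = 695 + 694 = 1389)
(D + 1270)² = (1389 + 1270)² = 2659² = 7070281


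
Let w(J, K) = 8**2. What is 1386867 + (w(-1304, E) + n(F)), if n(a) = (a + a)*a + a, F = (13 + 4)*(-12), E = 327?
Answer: 1469959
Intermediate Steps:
F = -204 (F = 17*(-12) = -204)
w(J, K) = 64
n(a) = a + 2*a**2 (n(a) = (2*a)*a + a = 2*a**2 + a = a + 2*a**2)
1386867 + (w(-1304, E) + n(F)) = 1386867 + (64 - 204*(1 + 2*(-204))) = 1386867 + (64 - 204*(1 - 408)) = 1386867 + (64 - 204*(-407)) = 1386867 + (64 + 83028) = 1386867 + 83092 = 1469959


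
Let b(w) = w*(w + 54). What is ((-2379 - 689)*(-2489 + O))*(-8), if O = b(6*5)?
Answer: 760864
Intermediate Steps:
b(w) = w*(54 + w)
O = 2520 (O = (6*5)*(54 + 6*5) = 30*(54 + 30) = 30*84 = 2520)
((-2379 - 689)*(-2489 + O))*(-8) = ((-2379 - 689)*(-2489 + 2520))*(-8) = -3068*31*(-8) = -95108*(-8) = 760864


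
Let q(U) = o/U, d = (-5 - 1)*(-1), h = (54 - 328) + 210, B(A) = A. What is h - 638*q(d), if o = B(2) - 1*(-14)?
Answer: -5296/3 ≈ -1765.3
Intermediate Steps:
h = -64 (h = -274 + 210 = -64)
o = 16 (o = 2 - 1*(-14) = 2 + 14 = 16)
d = 6 (d = -6*(-1) = 6)
q(U) = 16/U
h - 638*q(d) = -64 - 10208/6 = -64 - 638*8/3 = -64 - 5104/3 = -5296/3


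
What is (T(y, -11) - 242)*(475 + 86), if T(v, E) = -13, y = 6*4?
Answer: -143055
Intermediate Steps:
y = 24
(T(y, -11) - 242)*(475 + 86) = (-13 - 242)*(475 + 86) = -255*561 = -143055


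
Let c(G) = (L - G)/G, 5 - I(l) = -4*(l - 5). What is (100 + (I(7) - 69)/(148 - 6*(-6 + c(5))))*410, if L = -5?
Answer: 286180/7 ≈ 40883.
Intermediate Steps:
I(l) = -15 + 4*l (I(l) = 5 - (-4)*(l - 5) = 5 - (-4)*(-5 + l) = 5 - (20 - 4*l) = 5 + (-20 + 4*l) = -15 + 4*l)
c(G) = (-5 - G)/G
(100 + (I(7) - 69)/(148 - 6*(-6 + c(5))))*410 = (100 + ((-15 + 4*7) - 69)/(148 - 6*(-6 + (-5 - 1*5)/5)))*410 = (100 + ((-15 + 28) - 69)/(148 - 6*(-6 + (-5 - 5)/5)))*410 = (100 + (13 - 69)/(148 - 6*(-6 + (⅕)*(-10))))*410 = (100 - 56/(148 - 6*(-6 - 2)))*410 = (100 - 56/(148 - 6*(-8)))*410 = (100 - 56/(148 + 48))*410 = (100 - 56/196)*410 = (100 - 56*1/196)*410 = (100 - 2/7)*410 = (698/7)*410 = 286180/7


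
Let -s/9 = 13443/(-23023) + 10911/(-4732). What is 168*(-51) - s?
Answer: -1469815857/171028 ≈ -8594.0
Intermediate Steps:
s = 4447953/171028 (s = -9*(13443/(-23023) + 10911/(-4732)) = -9*(13443*(-1/23023) + 10911*(-1/4732)) = -9*(-13443/23023 - 10911/4732) = -9*(-494217/171028) = 4447953/171028 ≈ 26.007)
168*(-51) - s = 168*(-51) - 1*4447953/171028 = -8568 - 4447953/171028 = -1469815857/171028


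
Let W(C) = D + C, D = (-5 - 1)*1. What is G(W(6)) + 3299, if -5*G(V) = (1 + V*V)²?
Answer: 16494/5 ≈ 3298.8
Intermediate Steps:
D = -6 (D = -6*1 = -6)
W(C) = -6 + C
G(V) = -(1 + V²)²/5 (G(V) = -(1 + V*V)²/5 = -(1 + V²)²/5)
G(W(6)) + 3299 = -(1 + (-6 + 6)²)²/5 + 3299 = -(1 + 0²)²/5 + 3299 = -(1 + 0)²/5 + 3299 = -⅕*1² + 3299 = -⅕*1 + 3299 = -⅕ + 3299 = 16494/5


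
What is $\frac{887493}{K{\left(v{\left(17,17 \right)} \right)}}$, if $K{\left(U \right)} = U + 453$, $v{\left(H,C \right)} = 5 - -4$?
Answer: $\frac{295831}{154} \approx 1921.0$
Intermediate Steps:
$v{\left(H,C \right)} = 9$ ($v{\left(H,C \right)} = 5 + 4 = 9$)
$K{\left(U \right)} = 453 + U$
$\frac{887493}{K{\left(v{\left(17,17 \right)} \right)}} = \frac{887493}{453 + 9} = \frac{887493}{462} = 887493 \cdot \frac{1}{462} = \frac{295831}{154}$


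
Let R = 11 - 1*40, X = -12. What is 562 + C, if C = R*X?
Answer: 910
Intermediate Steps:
R = -29 (R = 11 - 40 = -29)
C = 348 (C = -29*(-12) = 348)
562 + C = 562 + 348 = 910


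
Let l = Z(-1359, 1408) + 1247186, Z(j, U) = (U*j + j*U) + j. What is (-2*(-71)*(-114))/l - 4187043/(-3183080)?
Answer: 10858775566071/8215901900360 ≈ 1.3217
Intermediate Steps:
Z(j, U) = j + 2*U*j (Z(j, U) = (U*j + U*j) + j = 2*U*j + j = j + 2*U*j)
l = -2581117 (l = -1359*(1 + 2*1408) + 1247186 = -1359*(1 + 2816) + 1247186 = -1359*2817 + 1247186 = -3828303 + 1247186 = -2581117)
(-2*(-71)*(-114))/l - 4187043/(-3183080) = (-2*(-71)*(-114))/(-2581117) - 4187043/(-3183080) = (142*(-114))*(-1/2581117) - 4187043*(-1/3183080) = -16188*(-1/2581117) + 4187043/3183080 = 16188/2581117 + 4187043/3183080 = 10858775566071/8215901900360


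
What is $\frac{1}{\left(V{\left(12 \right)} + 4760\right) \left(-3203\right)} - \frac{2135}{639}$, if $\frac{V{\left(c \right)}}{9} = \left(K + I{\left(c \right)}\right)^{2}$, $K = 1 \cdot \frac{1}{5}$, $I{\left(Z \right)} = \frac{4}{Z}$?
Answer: $- \frac{271402622965}{81230104296} \approx -3.3412$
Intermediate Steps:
$K = \frac{1}{5}$ ($K = 1 \cdot \frac{1}{5} = \frac{1}{5} \approx 0.2$)
$V{\left(c \right)} = 9 \left(\frac{1}{5} + \frac{4}{c}\right)^{2}$
$\frac{1}{\left(V{\left(12 \right)} + 4760\right) \left(-3203\right)} - \frac{2135}{639} = \frac{1}{\left(\frac{9 \left(20 + 12\right)^{2}}{25 \cdot 144} + 4760\right) \left(-3203\right)} - \frac{2135}{639} = \frac{1}{\frac{9}{25} \cdot \frac{1}{144} \cdot 32^{2} + 4760} \left(- \frac{1}{3203}\right) - \frac{2135}{639} = \frac{1}{\frac{9}{25} \cdot \frac{1}{144} \cdot 1024 + 4760} \left(- \frac{1}{3203}\right) - \frac{2135}{639} = \frac{1}{\frac{64}{25} + 4760} \left(- \frac{1}{3203}\right) - \frac{2135}{639} = \frac{1}{\frac{119064}{25}} \left(- \frac{1}{3203}\right) - \frac{2135}{639} = \frac{25}{119064} \left(- \frac{1}{3203}\right) - \frac{2135}{639} = - \frac{25}{381361992} - \frac{2135}{639} = - \frac{271402622965}{81230104296}$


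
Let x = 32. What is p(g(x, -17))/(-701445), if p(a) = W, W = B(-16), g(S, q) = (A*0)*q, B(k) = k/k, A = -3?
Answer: -1/701445 ≈ -1.4256e-6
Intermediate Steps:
B(k) = 1
g(S, q) = 0 (g(S, q) = (-3*0)*q = 0*q = 0)
W = 1
p(a) = 1
p(g(x, -17))/(-701445) = 1/(-701445) = 1*(-1/701445) = -1/701445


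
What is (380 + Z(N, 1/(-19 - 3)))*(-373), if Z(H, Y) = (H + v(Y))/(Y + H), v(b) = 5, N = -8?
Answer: -8370866/59 ≈ -1.4188e+5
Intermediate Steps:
Z(H, Y) = (5 + H)/(H + Y) (Z(H, Y) = (H + 5)/(Y + H) = (5 + H)/(H + Y))
(380 + Z(N, 1/(-19 - 3)))*(-373) = (380 + (5 - 8)/(-8 + 1/(-19 - 3)))*(-373) = (380 - 3/(-8 + 1/(-22)))*(-373) = (380 - 3/(-8 - 1/22))*(-373) = (380 - 3/(-177/22))*(-373) = (380 - 22/177*(-3))*(-373) = (380 + 22/59)*(-373) = (22442/59)*(-373) = -8370866/59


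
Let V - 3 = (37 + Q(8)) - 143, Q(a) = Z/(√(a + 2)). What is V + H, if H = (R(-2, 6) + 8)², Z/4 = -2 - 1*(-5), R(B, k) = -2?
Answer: -67 + 6*√10/5 ≈ -63.205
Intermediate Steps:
Z = 12 (Z = 4*(-2 - 1*(-5)) = 4*(-2 + 5) = 4*3 = 12)
Q(a) = 12/√(2 + a) (Q(a) = 12/(√(a + 2)) = 12/(√(2 + a)) = 12/√(2 + a))
V = -103 + 6*√10/5 (V = 3 + ((37 + 12/√(2 + 8)) - 143) = 3 + ((37 + 12/√10) - 143) = 3 + ((37 + 12*(√10/10)) - 143) = 3 + ((37 + 6*√10/5) - 143) = 3 + (-106 + 6*√10/5) = -103 + 6*√10/5 ≈ -99.205)
H = 36 (H = (-2 + 8)² = 6² = 36)
V + H = (-103 + 6*√10/5) + 36 = -67 + 6*√10/5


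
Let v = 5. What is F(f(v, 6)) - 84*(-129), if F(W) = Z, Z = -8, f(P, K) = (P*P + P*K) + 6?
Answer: 10828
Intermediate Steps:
f(P, K) = 6 + P² + K*P (f(P, K) = (P² + K*P) + 6 = 6 + P² + K*P)
F(W) = -8
F(f(v, 6)) - 84*(-129) = -8 - 84*(-129) = -8 + 10836 = 10828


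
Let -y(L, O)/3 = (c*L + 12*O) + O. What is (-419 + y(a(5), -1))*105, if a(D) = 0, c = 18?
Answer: -39900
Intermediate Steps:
y(L, O) = -54*L - 39*O (y(L, O) = -3*((18*L + 12*O) + O) = -3*((12*O + 18*L) + O) = -3*(13*O + 18*L) = -54*L - 39*O)
(-419 + y(a(5), -1))*105 = (-419 + (-54*0 - 39*(-1)))*105 = (-419 + (0 + 39))*105 = (-419 + 39)*105 = -380*105 = -39900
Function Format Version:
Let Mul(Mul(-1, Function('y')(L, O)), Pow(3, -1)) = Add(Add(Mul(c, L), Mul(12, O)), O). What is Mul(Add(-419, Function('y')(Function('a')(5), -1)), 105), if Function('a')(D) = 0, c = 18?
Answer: -39900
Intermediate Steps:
Function('y')(L, O) = Add(Mul(-54, L), Mul(-39, O)) (Function('y')(L, O) = Mul(-3, Add(Add(Mul(18, L), Mul(12, O)), O)) = Mul(-3, Add(Add(Mul(12, O), Mul(18, L)), O)) = Mul(-3, Add(Mul(13, O), Mul(18, L))) = Add(Mul(-54, L), Mul(-39, O)))
Mul(Add(-419, Function('y')(Function('a')(5), -1)), 105) = Mul(Add(-419, Add(Mul(-54, 0), Mul(-39, -1))), 105) = Mul(Add(-419, Add(0, 39)), 105) = Mul(Add(-419, 39), 105) = Mul(-380, 105) = -39900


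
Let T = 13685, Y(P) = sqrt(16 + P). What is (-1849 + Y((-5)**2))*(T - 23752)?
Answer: 18613883 - 10067*sqrt(41) ≈ 1.8549e+7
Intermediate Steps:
(-1849 + Y((-5)**2))*(T - 23752) = (-1849 + sqrt(16 + (-5)**2))*(13685 - 23752) = (-1849 + sqrt(16 + 25))*(-10067) = (-1849 + sqrt(41))*(-10067) = 18613883 - 10067*sqrt(41)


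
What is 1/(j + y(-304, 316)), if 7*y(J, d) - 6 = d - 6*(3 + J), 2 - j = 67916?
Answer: -1/67610 ≈ -1.4791e-5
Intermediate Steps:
j = -67914 (j = 2 - 1*67916 = 2 - 67916 = -67914)
y(J, d) = -12/7 - 6*J/7 + d/7 (y(J, d) = 6/7 + (d - 6*(3 + J))/7 = 6/7 + (d + (-18 - 6*J))/7 = 6/7 + (-18 + d - 6*J)/7 = 6/7 + (-18/7 - 6*J/7 + d/7) = -12/7 - 6*J/7 + d/7)
1/(j + y(-304, 316)) = 1/(-67914 + (-12/7 - 6/7*(-304) + (1/7)*316)) = 1/(-67914 + (-12/7 + 1824/7 + 316/7)) = 1/(-67914 + 304) = 1/(-67610) = -1/67610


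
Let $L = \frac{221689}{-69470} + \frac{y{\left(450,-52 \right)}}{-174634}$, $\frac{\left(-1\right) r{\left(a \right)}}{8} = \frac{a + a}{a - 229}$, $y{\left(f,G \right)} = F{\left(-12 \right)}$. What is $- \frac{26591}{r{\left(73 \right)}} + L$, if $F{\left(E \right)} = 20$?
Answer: $- \frac{3148150236973253}{885623150540} \approx -3554.7$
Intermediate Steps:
$y{\left(f,G \right)} = 20$
$r{\left(a \right)} = - \frac{16 a}{-229 + a}$ ($r{\left(a \right)} = - 8 \frac{a + a}{a - 229} = - 8 \frac{2 a}{-229 + a} = - \frac{16 a}{-229 + a}$)
$L = - \frac{19357913113}{6065911990}$ ($L = \frac{221689}{-69470} + \frac{20}{-174634} = 221689 \left(- \frac{1}{69470}\right) + 20 \left(- \frac{1}{174634}\right) = - \frac{221689}{69470} - \frac{10}{87317} = - \frac{19357913113}{6065911990} \approx -3.1913$)
$- \frac{26591}{r{\left(73 \right)}} + L = - \frac{26591}{\left(-16\right) 73 \frac{1}{-229 + 73}} - \frac{19357913113}{6065911990} = - \frac{26591}{\left(-16\right) 73 \frac{1}{-156}} - \frac{19357913113}{6065911990} = - \frac{26591}{\left(-16\right) 73 \left(- \frac{1}{156}\right)} - \frac{19357913113}{6065911990} = - \frac{26591}{\frac{292}{39}} - \frac{19357913113}{6065911990} = \left(-26591\right) \frac{39}{292} - \frac{19357913113}{6065911990} = - \frac{1037049}{292} - \frac{19357913113}{6065911990} = - \frac{3148150236973253}{885623150540}$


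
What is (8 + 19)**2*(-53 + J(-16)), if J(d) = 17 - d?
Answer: -14580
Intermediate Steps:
(8 + 19)**2*(-53 + J(-16)) = (8 + 19)**2*(-53 + (17 - 1*(-16))) = 27**2*(-53 + (17 + 16)) = 729*(-53 + 33) = 729*(-20) = -14580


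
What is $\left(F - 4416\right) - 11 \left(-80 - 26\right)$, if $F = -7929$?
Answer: $-11179$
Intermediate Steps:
$\left(F - 4416\right) - 11 \left(-80 - 26\right) = \left(-7929 - 4416\right) - 11 \left(-80 - 26\right) = -12345 - -1166 = -12345 + 1166 = -11179$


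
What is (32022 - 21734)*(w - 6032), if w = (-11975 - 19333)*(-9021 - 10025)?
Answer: 6134591767168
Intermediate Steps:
w = 596292168 (w = -31308*(-19046) = 596292168)
(32022 - 21734)*(w - 6032) = (32022 - 21734)*(596292168 - 6032) = 10288*596286136 = 6134591767168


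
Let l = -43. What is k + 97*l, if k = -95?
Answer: -4266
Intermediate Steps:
k + 97*l = -95 + 97*(-43) = -95 - 4171 = -4266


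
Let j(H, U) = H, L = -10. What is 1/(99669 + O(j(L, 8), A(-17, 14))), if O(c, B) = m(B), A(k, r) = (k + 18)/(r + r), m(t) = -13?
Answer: 1/99656 ≈ 1.0035e-5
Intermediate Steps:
A(k, r) = (18 + k)/(2*r) (A(k, r) = (18 + k)/((2*r)) = (18 + k)*(1/(2*r)) = (18 + k)/(2*r))
O(c, B) = -13
1/(99669 + O(j(L, 8), A(-17, 14))) = 1/(99669 - 13) = 1/99656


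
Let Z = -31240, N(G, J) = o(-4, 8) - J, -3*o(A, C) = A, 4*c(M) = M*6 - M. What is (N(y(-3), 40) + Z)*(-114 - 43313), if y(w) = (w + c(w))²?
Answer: 4075015972/3 ≈ 1.3583e+9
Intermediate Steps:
c(M) = 5*M/4 (c(M) = (M*6 - M)/4 = (6*M - M)/4 = (5*M)/4 = 5*M/4)
o(A, C) = -A/3
y(w) = 81*w²/16 (y(w) = (w + 5*w/4)² = (9*w/4)² = 81*w²/16)
N(G, J) = 4/3 - J (N(G, J) = -⅓*(-4) - J = 4/3 - J)
(N(y(-3), 40) + Z)*(-114 - 43313) = ((4/3 - 1*40) - 31240)*(-114 - 43313) = ((4/3 - 40) - 31240)*(-43427) = (-116/3 - 31240)*(-43427) = -93836/3*(-43427) = 4075015972/3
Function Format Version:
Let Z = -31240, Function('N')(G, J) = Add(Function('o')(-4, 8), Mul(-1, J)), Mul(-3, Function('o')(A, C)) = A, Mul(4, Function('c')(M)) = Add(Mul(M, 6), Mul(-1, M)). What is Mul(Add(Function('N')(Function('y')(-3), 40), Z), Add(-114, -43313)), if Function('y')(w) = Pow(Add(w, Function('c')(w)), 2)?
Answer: Rational(4075015972, 3) ≈ 1.3583e+9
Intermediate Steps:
Function('c')(M) = Mul(Rational(5, 4), M) (Function('c')(M) = Mul(Rational(1, 4), Add(Mul(M, 6), Mul(-1, M))) = Mul(Rational(1, 4), Add(Mul(6, M), Mul(-1, M))) = Mul(Rational(1, 4), Mul(5, M)) = Mul(Rational(5, 4), M))
Function('o')(A, C) = Mul(Rational(-1, 3), A)
Function('y')(w) = Mul(Rational(81, 16), Pow(w, 2)) (Function('y')(w) = Pow(Add(w, Mul(Rational(5, 4), w)), 2) = Pow(Mul(Rational(9, 4), w), 2) = Mul(Rational(81, 16), Pow(w, 2)))
Function('N')(G, J) = Add(Rational(4, 3), Mul(-1, J)) (Function('N')(G, J) = Add(Mul(Rational(-1, 3), -4), Mul(-1, J)) = Add(Rational(4, 3), Mul(-1, J)))
Mul(Add(Function('N')(Function('y')(-3), 40), Z), Add(-114, -43313)) = Mul(Add(Add(Rational(4, 3), Mul(-1, 40)), -31240), Add(-114, -43313)) = Mul(Add(Add(Rational(4, 3), -40), -31240), -43427) = Mul(Add(Rational(-116, 3), -31240), -43427) = Mul(Rational(-93836, 3), -43427) = Rational(4075015972, 3)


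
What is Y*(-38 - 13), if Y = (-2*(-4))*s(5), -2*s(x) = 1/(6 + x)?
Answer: 204/11 ≈ 18.545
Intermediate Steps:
s(x) = -1/(2*(6 + x))
Y = -4/11 (Y = (-2*(-4))*(-1/(12 + 2*5)) = 8*(-1/(12 + 10)) = 8*(-1/22) = -4/11 ≈ -0.36364)
Y*(-38 - 13) = -4*(-38 - 13)/11 = -4/11*(-51) = 204/11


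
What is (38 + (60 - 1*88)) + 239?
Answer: 249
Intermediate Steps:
(38 + (60 - 1*88)) + 239 = (38 + (60 - 88)) + 239 = (38 - 28) + 239 = 10 + 239 = 249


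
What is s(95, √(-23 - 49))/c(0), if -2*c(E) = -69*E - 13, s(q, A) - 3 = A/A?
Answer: 8/13 ≈ 0.61539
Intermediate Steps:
s(q, A) = 4 (s(q, A) = 3 + A/A = 3 + 1 = 4)
c(E) = 13/2 + 69*E/2 (c(E) = -(-69*E - 13)/2 = -(-13 - 69*E)/2 = 13/2 + 69*E/2)
s(95, √(-23 - 49))/c(0) = 4/(13/2 + (69/2)*0) = 4/(13/2 + 0) = 4/(13/2) = 4*(2/13) = 8/13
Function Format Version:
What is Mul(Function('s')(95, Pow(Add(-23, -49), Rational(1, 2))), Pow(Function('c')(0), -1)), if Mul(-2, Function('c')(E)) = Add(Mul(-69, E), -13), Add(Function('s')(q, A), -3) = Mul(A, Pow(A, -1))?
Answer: Rational(8, 13) ≈ 0.61539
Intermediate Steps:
Function('s')(q, A) = 4 (Function('s')(q, A) = Add(3, Mul(A, Pow(A, -1))) = Add(3, 1) = 4)
Function('c')(E) = Add(Rational(13, 2), Mul(Rational(69, 2), E)) (Function('c')(E) = Mul(Rational(-1, 2), Add(Mul(-69, E), -13)) = Mul(Rational(-1, 2), Add(-13, Mul(-69, E))) = Add(Rational(13, 2), Mul(Rational(69, 2), E)))
Mul(Function('s')(95, Pow(Add(-23, -49), Rational(1, 2))), Pow(Function('c')(0), -1)) = Mul(4, Pow(Add(Rational(13, 2), Mul(Rational(69, 2), 0)), -1)) = Mul(4, Pow(Add(Rational(13, 2), 0), -1)) = Mul(4, Pow(Rational(13, 2), -1)) = Mul(4, Rational(2, 13)) = Rational(8, 13)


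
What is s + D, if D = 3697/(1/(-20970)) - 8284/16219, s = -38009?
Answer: -1258012129965/16219 ≈ -7.7564e+7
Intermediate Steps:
D = -1257395661994/16219 (D = 3697/(-1/20970) - 8284*1/16219 = 3697*(-20970) - 8284/16219 = -77526090 - 8284/16219 = -1257395661994/16219 ≈ -7.7526e+7)
s + D = -38009 - 1257395661994/16219 = -1258012129965/16219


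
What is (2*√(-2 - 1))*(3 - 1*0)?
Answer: 6*I*√3 ≈ 10.392*I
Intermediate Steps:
(2*√(-2 - 1))*(3 - 1*0) = (2*√(-3))*(3 + 0) = (2*(I*√3))*3 = (2*I*√3)*3 = 6*I*√3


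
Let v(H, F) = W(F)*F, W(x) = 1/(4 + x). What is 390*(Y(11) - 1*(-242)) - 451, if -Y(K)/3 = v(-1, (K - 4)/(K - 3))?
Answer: 93719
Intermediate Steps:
v(H, F) = F/(4 + F)
Y(K) = -3*(-4 + K)/((-3 + K)*(4 + (-4 + K)/(-3 + K))) (Y(K) = -3*(K - 4)/(K - 3)/(4 + (K - 4)/(K - 3)) = -3*(-4 + K)/(-3 + K)/(4 + (-4 + K)/(-3 + K)) = -3*(-4 + K)/((-3 + K)*(4 + (-4 + K)/(-3 + K))))
390*(Y(11) - 1*(-242)) - 451 = 390*(3*(4 - 1*11)/(-16 + 5*11) - 1*(-242)) - 451 = 390*(3*(4 - 11)/(-16 + 55) + 242) - 451 = 390*(3*(-7)/39 + 242) - 451 = 390*(3*(1/39)*(-7) + 242) - 451 = 390*(-7/13 + 242) - 451 = 390*(3139/13) - 451 = 94170 - 451 = 93719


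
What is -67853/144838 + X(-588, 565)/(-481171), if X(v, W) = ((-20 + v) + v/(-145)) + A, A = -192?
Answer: -4717373856879/10105317568210 ≈ -0.46682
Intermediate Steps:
X(v, W) = -212 + 144*v/145 (X(v, W) = ((-20 + v) + v/(-145)) - 192 = ((-20 + v) + v*(-1/145)) - 192 = ((-20 + v) - v/145) - 192 = (-20 + 144*v/145) - 192 = -212 + 144*v/145)
-67853/144838 + X(-588, 565)/(-481171) = -67853/144838 + (-212 + (144/145)*(-588))/(-481171) = -67853*1/144838 + (-212 - 84672/145)*(-1/481171) = -67853/144838 - 115412/145*(-1/481171) = -67853/144838 + 115412/69769795 = -4717373856879/10105317568210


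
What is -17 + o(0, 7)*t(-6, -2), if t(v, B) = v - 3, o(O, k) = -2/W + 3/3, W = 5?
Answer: -112/5 ≈ -22.400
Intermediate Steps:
o(O, k) = ⅗ (o(O, k) = -2/5 + 3/3 = -2*⅕ + 3*(⅓) = -⅖ + 1 = ⅗)
t(v, B) = -3 + v
-17 + o(0, 7)*t(-6, -2) = -17 + 3*(-3 - 6)/5 = -17 + (⅗)*(-9) = -17 - 27/5 = -112/5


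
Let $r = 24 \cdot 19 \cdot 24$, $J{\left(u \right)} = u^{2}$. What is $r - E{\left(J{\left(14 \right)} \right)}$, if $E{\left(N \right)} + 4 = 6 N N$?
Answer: $-219548$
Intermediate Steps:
$r = 10944$ ($r = 456 \cdot 24 = 10944$)
$E{\left(N \right)} = -4 + 6 N^{2}$ ($E{\left(N \right)} = -4 + 6 N N = -4 + 6 N^{2}$)
$r - E{\left(J{\left(14 \right)} \right)} = 10944 - \left(-4 + 6 \left(14^{2}\right)^{2}\right) = 10944 - \left(-4 + 6 \cdot 196^{2}\right) = 10944 - \left(-4 + 6 \cdot 38416\right) = 10944 - \left(-4 + 230496\right) = 10944 - 230492 = -219548$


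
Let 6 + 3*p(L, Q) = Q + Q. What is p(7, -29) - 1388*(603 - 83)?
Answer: -2165344/3 ≈ -7.2178e+5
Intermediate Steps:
p(L, Q) = -2 + 2*Q/3 (p(L, Q) = -2 + (Q + Q)/3 = -2 + (2*Q)/3 = -2 + 2*Q/3)
p(7, -29) - 1388*(603 - 83) = (-2 + (2/3)*(-29)) - 1388*(603 - 83) = (-2 - 58/3) - 1388*520 = -64/3 - 721760 = -2165344/3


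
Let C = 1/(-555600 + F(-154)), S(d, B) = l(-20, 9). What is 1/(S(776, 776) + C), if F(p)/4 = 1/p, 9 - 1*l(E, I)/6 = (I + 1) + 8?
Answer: -42781202/2310184985 ≈ -0.018519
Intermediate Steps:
l(E, I) = -6*I (l(E, I) = 54 - 6*((I + 1) + 8) = 54 - 6*((1 + I) + 8) = 54 - 6*(9 + I) = 54 + (-54 - 6*I) = -6*I)
F(p) = 4/p
S(d, B) = -54 (S(d, B) = -6*9 = -54)
C = -77/42781202 (C = 1/(-555600 + 4/(-154)) = 1/(-555600 + 4*(-1/154)) = 1/(-555600 - 2/77) = 1/(-42781202/77) = -77/42781202 ≈ -1.7999e-6)
1/(S(776, 776) + C) = 1/(-54 - 77/42781202) = 1/(-2310184985/42781202) = -42781202/2310184985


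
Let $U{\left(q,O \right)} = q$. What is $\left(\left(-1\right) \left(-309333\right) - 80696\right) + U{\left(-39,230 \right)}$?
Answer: $228598$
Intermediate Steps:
$\left(\left(-1\right) \left(-309333\right) - 80696\right) + U{\left(-39,230 \right)} = \left(\left(-1\right) \left(-309333\right) - 80696\right) - 39 = \left(309333 - 80696\right) - 39 = 228637 - 39 = 228598$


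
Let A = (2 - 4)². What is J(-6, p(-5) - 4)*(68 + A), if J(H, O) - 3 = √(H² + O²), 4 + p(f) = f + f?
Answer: 216 + 432*√10 ≈ 1582.1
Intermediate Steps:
p(f) = -4 + 2*f (p(f) = -4 + (f + f) = -4 + 2*f)
A = 4 (A = (-2)² = 4)
J(H, O) = 3 + √(H² + O²)
J(-6, p(-5) - 4)*(68 + A) = (3 + √((-6)² + ((-4 + 2*(-5)) - 4)²))*(68 + 4) = (3 + √(36 + ((-4 - 10) - 4)²))*72 = (3 + √(36 + (-14 - 4)²))*72 = (3 + √(36 + (-18)²))*72 = (3 + √(36 + 324))*72 = (3 + √360)*72 = (3 + 6*√10)*72 = 216 + 432*√10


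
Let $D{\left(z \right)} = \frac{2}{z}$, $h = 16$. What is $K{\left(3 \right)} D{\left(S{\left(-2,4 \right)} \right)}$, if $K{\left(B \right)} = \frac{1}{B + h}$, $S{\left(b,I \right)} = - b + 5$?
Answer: $\frac{2}{133} \approx 0.015038$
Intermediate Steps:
$S{\left(b,I \right)} = 5 - b$
$K{\left(B \right)} = \frac{1}{16 + B}$ ($K{\left(B \right)} = \frac{1}{B + 16} = \frac{1}{16 + B}$)
$K{\left(3 \right)} D{\left(S{\left(-2,4 \right)} \right)} = \frac{2 \frac{1}{5 - -2}}{16 + 3} = \frac{2 \frac{1}{5 + 2}}{19} = \frac{2 \cdot \frac{1}{7}}{19} = \frac{1}{19} \cdot \frac{2}{7} = \frac{2}{133}$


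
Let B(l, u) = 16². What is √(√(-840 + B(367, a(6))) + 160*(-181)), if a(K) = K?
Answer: √(-28960 + 2*I*√146) ≈ 0.071 + 170.18*I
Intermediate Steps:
B(l, u) = 256
√(√(-840 + B(367, a(6))) + 160*(-181)) = √(√(-840 + 256) + 160*(-181)) = √(√(-584) - 28960) = √(2*I*√146 - 28960) = √(-28960 + 2*I*√146)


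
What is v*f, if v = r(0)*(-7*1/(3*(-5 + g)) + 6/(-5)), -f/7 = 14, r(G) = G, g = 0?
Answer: 0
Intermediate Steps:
f = -98 (f = -7*14 = -98)
v = 0 (v = 0*(-7*1/(3*(-5 + 0)) + 6/(-5)) = 0*(-7/(3*(-5)) + 6*(-⅕)) = 0*(-7/(-15) - 6/5) = 0*(-7*(-1/15) - 6/5) = 0*(7/15 - 6/5) = 0*(-11/15) = 0)
v*f = 0*(-98) = 0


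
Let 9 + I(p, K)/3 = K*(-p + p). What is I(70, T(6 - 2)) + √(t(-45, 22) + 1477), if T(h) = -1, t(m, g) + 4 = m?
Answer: -27 + 2*√357 ≈ 10.789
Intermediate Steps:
t(m, g) = -4 + m
I(p, K) = -27 (I(p, K) = -27 + 3*(K*(-p + p)) = -27 + 3*(K*0) = -27 + 3*0 = -27 + 0 = -27)
I(70, T(6 - 2)) + √(t(-45, 22) + 1477) = -27 + √((-4 - 45) + 1477) = -27 + √(-49 + 1477) = -27 + √1428 = -27 + 2*√357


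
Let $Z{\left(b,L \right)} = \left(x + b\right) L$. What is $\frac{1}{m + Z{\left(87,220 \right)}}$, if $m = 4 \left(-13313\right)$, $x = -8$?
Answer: $- \frac{1}{35872} \approx -2.7877 \cdot 10^{-5}$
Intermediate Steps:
$Z{\left(b,L \right)} = L \left(-8 + b\right)$ ($Z{\left(b,L \right)} = \left(-8 + b\right) L = L \left(-8 + b\right)$)
$m = -53252$
$\frac{1}{m + Z{\left(87,220 \right)}} = \frac{1}{-53252 + 220 \left(-8 + 87\right)} = \frac{1}{-53252 + 220 \cdot 79} = \frac{1}{-53252 + 17380} = \frac{1}{-35872} = - \frac{1}{35872}$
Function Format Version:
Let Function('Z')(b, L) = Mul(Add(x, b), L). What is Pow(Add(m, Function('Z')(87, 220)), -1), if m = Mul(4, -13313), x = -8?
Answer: Rational(-1, 35872) ≈ -2.7877e-5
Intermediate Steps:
Function('Z')(b, L) = Mul(L, Add(-8, b)) (Function('Z')(b, L) = Mul(Add(-8, b), L) = Mul(L, Add(-8, b)))
m = -53252
Pow(Add(m, Function('Z')(87, 220)), -1) = Pow(Add(-53252, Mul(220, Add(-8, 87))), -1) = Pow(Add(-53252, Mul(220, 79)), -1) = Pow(Add(-53252, 17380), -1) = Pow(-35872, -1) = Rational(-1, 35872)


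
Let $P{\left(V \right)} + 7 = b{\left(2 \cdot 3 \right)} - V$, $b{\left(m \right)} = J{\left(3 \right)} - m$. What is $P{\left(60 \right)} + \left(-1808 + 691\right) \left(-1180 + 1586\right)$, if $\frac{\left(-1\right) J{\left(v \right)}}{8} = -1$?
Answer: $-453567$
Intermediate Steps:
$J{\left(v \right)} = 8$ ($J{\left(v \right)} = \left(-8\right) \left(-1\right) = 8$)
$b{\left(m \right)} = 8 - m$
$P{\left(V \right)} = -5 - V$ ($P{\left(V \right)} = -7 - \left(-8 + 6 + V\right) = -7 - \left(-2 + V\right) = -5 - V$)
$P{\left(60 \right)} + \left(-1808 + 691\right) \left(-1180 + 1586\right) = \left(-5 - 60\right) + \left(-1808 + 691\right) \left(-1180 + 1586\right) = \left(-5 - 60\right) - 453502 = -65 - 453502 = -453567$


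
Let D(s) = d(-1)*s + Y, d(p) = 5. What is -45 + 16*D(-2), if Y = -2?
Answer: -237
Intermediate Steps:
D(s) = -2 + 5*s (D(s) = 5*s - 2 = -2 + 5*s)
-45 + 16*D(-2) = -45 + 16*(-2 + 5*(-2)) = -45 + 16*(-2 - 10) = -45 + 16*(-12) = -45 - 192 = -237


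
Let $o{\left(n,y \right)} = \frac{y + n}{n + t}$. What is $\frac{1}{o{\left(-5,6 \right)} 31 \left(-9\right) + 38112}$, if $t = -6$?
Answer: $\frac{11}{419511} \approx 2.6221 \cdot 10^{-5}$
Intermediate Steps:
$o{\left(n,y \right)} = \frac{n + y}{-6 + n}$ ($o{\left(n,y \right)} = \frac{y + n}{n - 6} = \frac{n + y}{-6 + n}$)
$\frac{1}{o{\left(-5,6 \right)} 31 \left(-9\right) + 38112} = \frac{1}{\frac{-5 + 6}{-6 - 5} \cdot 31 \left(-9\right) + 38112} = \frac{1}{\frac{1}{-11} \cdot 1 \cdot 31 \left(-9\right) + 38112} = \frac{1}{\left(- \frac{1}{11}\right) 1 \cdot 31 \left(-9\right) + 38112} = \frac{1}{\left(- \frac{1}{11}\right) 31 \left(-9\right) + 38112} = \frac{1}{\left(- \frac{31}{11}\right) \left(-9\right) + 38112} = \frac{1}{\frac{279}{11} + 38112} = \frac{1}{\frac{419511}{11}} = \frac{11}{419511}$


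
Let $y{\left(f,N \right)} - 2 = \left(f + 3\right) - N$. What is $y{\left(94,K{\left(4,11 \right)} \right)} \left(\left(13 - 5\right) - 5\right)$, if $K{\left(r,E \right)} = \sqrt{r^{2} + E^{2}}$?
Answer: $297 - 3 \sqrt{137} \approx 261.89$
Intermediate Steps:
$K{\left(r,E \right)} = \sqrt{E^{2} + r^{2}}$
$y{\left(f,N \right)} = 5 + f - N$ ($y{\left(f,N \right)} = 2 - \left(-3 + N - f\right) = 2 + \left(3 + f - N\right) = 5 + f - N$)
$y{\left(94,K{\left(4,11 \right)} \right)} \left(\left(13 - 5\right) - 5\right) = \left(5 + 94 - \sqrt{11^{2} + 4^{2}}\right) \left(\left(13 - 5\right) - 5\right) = \left(5 + 94 - \sqrt{121 + 16}\right) \left(8 - 5\right) = \left(5 + 94 - \sqrt{137}\right) 3 = \left(99 - \sqrt{137}\right) 3 = 297 - 3 \sqrt{137}$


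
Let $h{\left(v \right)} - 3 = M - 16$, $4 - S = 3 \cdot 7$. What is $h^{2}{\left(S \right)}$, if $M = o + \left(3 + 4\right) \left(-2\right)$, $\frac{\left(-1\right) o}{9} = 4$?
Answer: $3969$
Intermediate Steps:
$o = -36$ ($o = \left(-9\right) 4 = -36$)
$M = -50$ ($M = -36 + \left(3 + 4\right) \left(-2\right) = -36 + 7 \left(-2\right) = -36 - 14 = -50$)
$S = -17$ ($S = 4 - 3 \cdot 7 = 4 - 21 = -17$)
$h{\left(v \right)} = -63$ ($h{\left(v \right)} = 3 - 66 = -63$)
$h^{2}{\left(S \right)} = \left(-63\right)^{2} = 3969$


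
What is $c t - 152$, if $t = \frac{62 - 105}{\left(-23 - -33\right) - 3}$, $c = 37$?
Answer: $- \frac{2655}{7} \approx -379.29$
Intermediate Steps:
$t = - \frac{43}{7}$ ($t = - \frac{43}{\left(-23 + 33\right) - 3} = - \frac{43}{10 - 3} = - \frac{43}{7} \approx -6.1429$)
$c t - 152 = 37 \left(- \frac{43}{7}\right) - 152 = - \frac{1591}{7} - 152 = - \frac{2655}{7}$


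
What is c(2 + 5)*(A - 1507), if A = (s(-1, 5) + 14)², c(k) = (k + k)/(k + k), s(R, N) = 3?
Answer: -1218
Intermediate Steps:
c(k) = 1 (c(k) = (2*k)/((2*k)) = (2*k)*(1/(2*k)) = 1)
A = 289 (A = (3 + 14)² = 17² = 289)
c(2 + 5)*(A - 1507) = 1*(289 - 1507) = 1*(-1218) = -1218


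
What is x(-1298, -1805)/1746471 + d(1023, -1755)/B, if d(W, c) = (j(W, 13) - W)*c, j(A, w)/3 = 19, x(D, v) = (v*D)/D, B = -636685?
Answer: -84628397053/31770053961 ≈ -2.6638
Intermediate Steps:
x(D, v) = v (x(D, v) = (D*v)/D = v)
j(A, w) = 57 (j(A, w) = 3*19 = 57)
d(W, c) = c*(57 - W) (d(W, c) = (57 - W)*c = c*(57 - W))
x(-1298, -1805)/1746471 + d(1023, -1755)/B = -1805/1746471 - 1755*(57 - 1*1023)/(-636685) = -1805*1/1746471 - 1755*(57 - 1023)*(-1/636685) = -1805/1746471 - 1755*(-966)*(-1/636685) = -1805/1746471 + 1695330*(-1/636685) = -1805/1746471 - 48438/18191 = -84628397053/31770053961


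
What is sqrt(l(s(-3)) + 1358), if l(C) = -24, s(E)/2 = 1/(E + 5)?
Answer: sqrt(1334) ≈ 36.524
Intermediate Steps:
s(E) = 2/(5 + E) (s(E) = 2/(E + 5) = 2/(5 + E))
sqrt(l(s(-3)) + 1358) = sqrt(-24 + 1358) = sqrt(1334)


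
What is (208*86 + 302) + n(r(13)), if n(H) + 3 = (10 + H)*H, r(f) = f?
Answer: 18486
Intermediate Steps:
n(H) = -3 + H*(10 + H) (n(H) = -3 + (10 + H)*H = -3 + H*(10 + H))
(208*86 + 302) + n(r(13)) = (208*86 + 302) + (-3 + 13² + 10*13) = (17888 + 302) + (-3 + 169 + 130) = 18190 + 296 = 18486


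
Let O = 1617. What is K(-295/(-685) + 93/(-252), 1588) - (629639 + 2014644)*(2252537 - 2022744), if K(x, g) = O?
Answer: -607637721802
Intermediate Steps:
K(x, g) = 1617
K(-295/(-685) + 93/(-252), 1588) - (629639 + 2014644)*(2252537 - 2022744) = 1617 - (629639 + 2014644)*(2252537 - 2022744) = 1617 - 2644283*229793 = 1617 - 1*607637723419 = 1617 - 607637723419 = -607637721802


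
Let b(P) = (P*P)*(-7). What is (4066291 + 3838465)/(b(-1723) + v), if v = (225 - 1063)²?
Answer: -7904756/20078859 ≈ -0.39369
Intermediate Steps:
b(P) = -7*P² (b(P) = P²*(-7) = -7*P²)
v = 702244 (v = (-838)² = 702244)
(4066291 + 3838465)/(b(-1723) + v) = (4066291 + 3838465)/(-7*(-1723)² + 702244) = 7904756/(-7*2968729 + 702244) = 7904756/(-20781103 + 702244) = 7904756/(-20078859) = 7904756*(-1/20078859) = -7904756/20078859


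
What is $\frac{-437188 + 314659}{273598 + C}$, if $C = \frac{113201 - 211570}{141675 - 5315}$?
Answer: $- \frac{16708054440}{37307724911} \approx -0.44784$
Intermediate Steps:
$C = - \frac{98369}{136360} \approx -0.72139$
$\frac{-437188 + 314659}{273598 + C} = \frac{-437188 + 314659}{273598 - \frac{98369}{136360}} = - \frac{122529}{\frac{37307724911}{136360}} = \left(-122529\right) \frac{136360}{37307724911} = - \frac{16708054440}{37307724911}$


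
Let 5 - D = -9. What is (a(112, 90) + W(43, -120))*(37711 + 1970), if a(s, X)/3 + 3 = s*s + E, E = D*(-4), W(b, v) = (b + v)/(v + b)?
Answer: 1486291536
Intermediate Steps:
D = 14 (D = 5 - 1*(-9) = 5 + 9 = 14)
W(b, v) = 1 (W(b, v) = (b + v)/(b + v) = 1)
E = -56 (E = 14*(-4) = -56)
a(s, X) = -177 + 3*s² (a(s, X) = -9 + 3*(s*s - 56) = -9 + 3*(s² - 56) = -9 + 3*(-56 + s²) = -9 + (-168 + 3*s²) = -177 + 3*s²)
(a(112, 90) + W(43, -120))*(37711 + 1970) = ((-177 + 3*112²) + 1)*(37711 + 1970) = ((-177 + 3*12544) + 1)*39681 = ((-177 + 37632) + 1)*39681 = (37455 + 1)*39681 = 37456*39681 = 1486291536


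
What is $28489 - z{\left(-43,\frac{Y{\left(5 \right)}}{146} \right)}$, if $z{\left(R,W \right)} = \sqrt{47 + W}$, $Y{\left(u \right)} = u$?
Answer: $28489 - \frac{3 \sqrt{111398}}{146} \approx 28482.0$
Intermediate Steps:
$28489 - z{\left(-43,\frac{Y{\left(5 \right)}}{146} \right)} = 28489 - \sqrt{47 + \frac{5}{146}} = 28489 - \sqrt{\frac{6867}{146}} = 28489 - \frac{3 \sqrt{111398}}{146}$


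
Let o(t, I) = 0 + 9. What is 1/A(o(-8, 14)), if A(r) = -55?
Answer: -1/55 ≈ -0.018182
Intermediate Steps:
o(t, I) = 9
1/A(o(-8, 14)) = 1/(-55) = -1/55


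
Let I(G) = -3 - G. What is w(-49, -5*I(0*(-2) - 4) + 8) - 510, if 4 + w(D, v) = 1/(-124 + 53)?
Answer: -36495/71 ≈ -514.01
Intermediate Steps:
w(D, v) = -285/71 (w(D, v) = -4 + 1/(-124 + 53) = -4 + 1/(-71) = -4 - 1/71 = -285/71)
w(-49, -5*I(0*(-2) - 4) + 8) - 510 = -285/71 - 510 = -36495/71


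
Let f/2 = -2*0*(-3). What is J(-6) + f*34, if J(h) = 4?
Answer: 4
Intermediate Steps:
f = 0 (f = 2*(-2*0*(-3)) = 2*(0*(-3)) = 2*0 = 0)
J(-6) + f*34 = 4 + 0*34 = 4 + 0 = 4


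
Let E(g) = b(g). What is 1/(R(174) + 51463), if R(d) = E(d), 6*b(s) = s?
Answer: 1/51492 ≈ 1.9420e-5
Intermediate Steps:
b(s) = s/6
E(g) = g/6
R(d) = d/6
1/(R(174) + 51463) = 1/((⅙)*174 + 51463) = 1/(29 + 51463) = 1/51492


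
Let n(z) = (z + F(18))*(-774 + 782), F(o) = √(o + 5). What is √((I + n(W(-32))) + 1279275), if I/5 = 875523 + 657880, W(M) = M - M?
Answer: √(8946290 + 8*√23) ≈ 2991.0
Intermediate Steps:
W(M) = 0
I = 7667015 (I = 5*(875523 + 657880) = 5*1533403 = 7667015)
F(o) = √(5 + o)
n(z) = 8*z + 8*√23 (n(z) = (z + √(5 + 18))*(-774 + 782) = (z + √23)*8 = 8*z + 8*√23)
√((I + n(W(-32))) + 1279275) = √((7667015 + (8*0 + 8*√23)) + 1279275) = √((7667015 + (0 + 8*√23)) + 1279275) = √((7667015 + 8*√23) + 1279275) = √(8946290 + 8*√23)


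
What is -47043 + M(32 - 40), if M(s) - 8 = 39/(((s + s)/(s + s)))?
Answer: -46996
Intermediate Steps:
M(s) = 47 (M(s) = 8 + 39/(((s + s)/(s + s))) = 8 + 39/(((2*s)/((2*s)))) = 8 + 39/(((2*s)*(1/(2*s)))) = 8 + 39/1 = 8 + 39*1 = 8 + 39 = 47)
-47043 + M(32 - 40) = -47043 + 47 = -46996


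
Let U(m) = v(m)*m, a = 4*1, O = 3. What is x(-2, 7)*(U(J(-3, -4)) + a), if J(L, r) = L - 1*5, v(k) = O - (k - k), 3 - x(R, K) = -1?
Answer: -80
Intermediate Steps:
x(R, K) = 4 (x(R, K) = 3 - 1*(-1) = 3 + 1 = 4)
v(k) = 3 (v(k) = 3 - (k - k) = 3 - 1*0 = 3 + 0 = 3)
J(L, r) = -5 + L (J(L, r) = L - 5 = -5 + L)
a = 4
U(m) = 3*m
x(-2, 7)*(U(J(-3, -4)) + a) = 4*(3*(-5 - 3) + 4) = 4*(3*(-8) + 4) = 4*(-24 + 4) = 4*(-20) = -80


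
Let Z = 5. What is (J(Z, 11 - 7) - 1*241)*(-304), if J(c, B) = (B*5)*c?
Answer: 42864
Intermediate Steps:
J(c, B) = 5*B*c (J(c, B) = (5*B)*c = 5*B*c)
(J(Z, 11 - 7) - 1*241)*(-304) = (5*(11 - 7)*5 - 1*241)*(-304) = (5*4*5 - 241)*(-304) = (100 - 241)*(-304) = -141*(-304) = 42864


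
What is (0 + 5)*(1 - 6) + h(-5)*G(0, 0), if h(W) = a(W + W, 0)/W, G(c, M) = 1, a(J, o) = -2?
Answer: -123/5 ≈ -24.600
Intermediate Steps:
h(W) = -2/W
(0 + 5)*(1 - 6) + h(-5)*G(0, 0) = (0 + 5)*(1 - 6) - 2/(-5)*1 = 5*(-5) - 2*(-⅕)*1 = -25 + (⅖)*1 = -25 + ⅖ = -123/5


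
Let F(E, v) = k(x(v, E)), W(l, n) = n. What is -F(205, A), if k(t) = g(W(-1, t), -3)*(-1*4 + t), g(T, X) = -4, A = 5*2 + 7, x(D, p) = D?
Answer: 52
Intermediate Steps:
A = 17 (A = 10 + 7 = 17)
k(t) = 16 - 4*t (k(t) = -4*(-1*4 + t) = -4*(-4 + t) = 16 - 4*t)
F(E, v) = 16 - 4*v
-F(205, A) = -(16 - 4*17) = -(16 - 68) = -1*(-52) = 52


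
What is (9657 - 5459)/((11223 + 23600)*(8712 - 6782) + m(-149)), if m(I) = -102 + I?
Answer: 4198/67208139 ≈ 6.2463e-5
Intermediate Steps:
(9657 - 5459)/((11223 + 23600)*(8712 - 6782) + m(-149)) = (9657 - 5459)/((11223 + 23600)*(8712 - 6782) + (-102 - 149)) = 4198/(34823*1930 - 251) = 4198/(67208390 - 251) = 4198/67208139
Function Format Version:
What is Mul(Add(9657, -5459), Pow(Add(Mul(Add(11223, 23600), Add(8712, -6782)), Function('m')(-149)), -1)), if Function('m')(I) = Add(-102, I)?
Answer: Rational(4198, 67208139) ≈ 6.2463e-5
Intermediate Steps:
Mul(Add(9657, -5459), Pow(Add(Mul(Add(11223, 23600), Add(8712, -6782)), Function('m')(-149)), -1)) = Mul(Add(9657, -5459), Pow(Add(Mul(Add(11223, 23600), Add(8712, -6782)), Add(-102, -149)), -1)) = Mul(4198, Pow(Add(Mul(34823, 1930), -251), -1)) = Mul(4198, Pow(Add(67208390, -251), -1)) = Mul(4198, Pow(67208139, -1)) = Mul(4198, Rational(1, 67208139)) = Rational(4198, 67208139)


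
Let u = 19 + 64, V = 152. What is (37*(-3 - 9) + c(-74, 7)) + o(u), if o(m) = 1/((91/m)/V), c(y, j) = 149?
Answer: -14229/91 ≈ -156.36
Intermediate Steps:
u = 83
o(m) = 152*m/91 (o(m) = 1/((91/m)/152) = 1/((91/m)*(1/152)) = 1/(91/(152*m)) = 152*m/91)
(37*(-3 - 9) + c(-74, 7)) + o(u) = (37*(-3 - 9) + 149) + (152/91)*83 = (37*(-12) + 149) + 12616/91 = (-444 + 149) + 12616/91 = -295 + 12616/91 = -14229/91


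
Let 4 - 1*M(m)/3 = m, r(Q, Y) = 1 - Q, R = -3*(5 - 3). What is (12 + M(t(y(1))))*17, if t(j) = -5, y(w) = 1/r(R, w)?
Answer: 663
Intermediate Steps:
R = -6 (R = -3*2 = -6)
y(w) = 1/7 (y(w) = 1/(1 - 1*(-6)) = 1/(1 + 6) = 1/7)
M(m) = 12 - 3*m
(12 + M(t(y(1))))*17 = (12 + (12 - 3*(-5)))*17 = (12 + (12 + 15))*17 = (12 + 27)*17 = 39*17 = 663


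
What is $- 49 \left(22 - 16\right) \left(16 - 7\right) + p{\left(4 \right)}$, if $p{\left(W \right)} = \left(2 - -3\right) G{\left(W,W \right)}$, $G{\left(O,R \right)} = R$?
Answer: $-2626$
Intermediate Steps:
$p{\left(W \right)} = 5 W$ ($p{\left(W \right)} = \left(2 - -3\right) W = \left(2 + 3\right) W = 5 W$)
$- 49 \left(22 - 16\right) \left(16 - 7\right) + p{\left(4 \right)} = - 49 \left(22 - 16\right) \left(16 - 7\right) + 5 \cdot 4 = - 49 \left(22 - 16\right) 9 + 20 = - 49 \cdot 6 \cdot 9 + 20 = \left(-49\right) 54 + 20 = -2646 + 20 = -2626$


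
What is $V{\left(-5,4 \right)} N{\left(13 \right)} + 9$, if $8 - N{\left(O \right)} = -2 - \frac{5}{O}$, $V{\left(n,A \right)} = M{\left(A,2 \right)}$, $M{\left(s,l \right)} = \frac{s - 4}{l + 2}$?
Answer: $9$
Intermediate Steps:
$M{\left(s,l \right)} = \frac{-4 + s}{2 + l}$
$V{\left(n,A \right)} = -1 + \frac{A}{4}$ ($V{\left(n,A \right)} = \frac{-4 + A}{2 + 2} = \frac{-4 + A}{4} = -1 + \frac{A}{4}$)
$N{\left(O \right)} = 10 + \frac{5}{O}$ ($N{\left(O \right)} = 8 - \left(-2 - \frac{5}{O}\right) = 8 + \left(2 + \frac{5}{O}\right) = 10 + \frac{5}{O}$)
$V{\left(-5,4 \right)} N{\left(13 \right)} + 9 = \left(-1 + \frac{1}{4} \cdot 4\right) \left(10 + \frac{5}{13}\right) + 9 = \left(-1 + 1\right) \left(10 + 5 \cdot \frac{1}{13}\right) + 9 = 0 \left(10 + \frac{5}{13}\right) + 9 = 0 \cdot \frac{135}{13} + 9 = 0 + 9 = 9$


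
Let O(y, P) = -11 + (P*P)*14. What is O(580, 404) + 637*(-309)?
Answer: 2088180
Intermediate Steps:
O(y, P) = -11 + 14*P**2 (O(y, P) = -11 + P**2*14 = -11 + 14*P**2)
O(580, 404) + 637*(-309) = (-11 + 14*404**2) + 637*(-309) = (-11 + 14*163216) - 196833 = (-11 + 2285024) - 196833 = 2285013 - 196833 = 2088180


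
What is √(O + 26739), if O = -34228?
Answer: I*√7489 ≈ 86.539*I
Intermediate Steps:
√(O + 26739) = √(-34228 + 26739) = √(-7489) = I*√7489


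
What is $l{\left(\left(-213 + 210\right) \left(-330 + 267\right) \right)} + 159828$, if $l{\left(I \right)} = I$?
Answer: $160017$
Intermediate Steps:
$l{\left(\left(-213 + 210\right) \left(-330 + 267\right) \right)} + 159828 = \left(-213 + 210\right) \left(-330 + 267\right) + 159828 = \left(-3\right) \left(-63\right) + 159828 = 189 + 159828 = 160017$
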